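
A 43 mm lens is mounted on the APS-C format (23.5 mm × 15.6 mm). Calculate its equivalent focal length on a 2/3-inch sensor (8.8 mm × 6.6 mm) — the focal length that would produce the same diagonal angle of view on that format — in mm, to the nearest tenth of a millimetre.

16.8 mm

Sensor diagonal = √(23.5² + 15.6²) = √795.6100 ≈ 28.2066 mm.
Sensor diagonal = √(8.8² + 6.6²) = √121.0000 ≈ 11.0000 mm.
Equal angle of view means equal diagonal/f ratio, so f₂ = f₁ · (diagonal₂/diagonal₁) = 43 × 11.0000/28.2066.
f₂ = 43 × 0.38998 ≈ 16.769 mm.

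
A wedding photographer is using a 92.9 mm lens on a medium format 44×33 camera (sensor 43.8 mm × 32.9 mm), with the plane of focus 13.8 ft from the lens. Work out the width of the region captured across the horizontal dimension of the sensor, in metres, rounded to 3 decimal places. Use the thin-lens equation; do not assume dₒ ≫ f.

1.939 m

dₒ: 13.8 ft × 304.8 mm/ft = 4206.24 mm.
Similar triangles through the lens centre give W/dₒ = w/dᵢ; with 1/f = 1/dₒ + 1/dᵢ this gives W = w·(dₒ − f)/f.
W = 43.8 mm × (4206.24 − 92.9) / 92.9 = 43.8 × 44.2771 ≈ 1939.336 mm = 1.93934 m.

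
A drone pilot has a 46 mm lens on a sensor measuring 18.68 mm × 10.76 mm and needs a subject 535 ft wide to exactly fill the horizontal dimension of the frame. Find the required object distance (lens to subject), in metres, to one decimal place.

401.6 m

W: 535 ft × 304.8 mm/ft = 163067.99 mm.
Magnification m = w/W = dᵢ/dₒ; combined with 1/f = 1/dₒ + 1/dᵢ this gives dₒ = f·(1 + W/w).
dₒ = 46 mm × (1 + 163068/18.68) = 46 × 8730.5500 ≈ 401605.302 mm = 401.605 m.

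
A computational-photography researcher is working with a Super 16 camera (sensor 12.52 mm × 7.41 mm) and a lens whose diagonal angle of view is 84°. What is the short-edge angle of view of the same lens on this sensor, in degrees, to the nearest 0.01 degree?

49.27°

Sensor diagonal = √(12.52² + 7.41²) = √211.6585 ≈ 14.5485 mm.
From the diagonal AOV: f = 14.5485 / (2·tan(42°)) = 14.5485 / 1.80081 ≈ 8.0789 mm.
Short-edge AOV = 2·arctan(7.41 / (2 × 8.0789)) = 2·arctan(0.45860) ≈ 49.2728°.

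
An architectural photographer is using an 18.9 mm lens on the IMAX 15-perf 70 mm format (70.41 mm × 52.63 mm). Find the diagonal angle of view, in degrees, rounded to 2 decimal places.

Sensor diagonal = √(70.41² + 52.63²) = √7727.4850 ≈ 87.9061 mm.
Angle of view α = 2·arctan(d/2f) with d = 87.9061 mm and f = 18.9 mm.
d/2f = 2.32556; arctan(2.32556) ≈ 66.7321°, so α ≈ 133.4642°.

133.46°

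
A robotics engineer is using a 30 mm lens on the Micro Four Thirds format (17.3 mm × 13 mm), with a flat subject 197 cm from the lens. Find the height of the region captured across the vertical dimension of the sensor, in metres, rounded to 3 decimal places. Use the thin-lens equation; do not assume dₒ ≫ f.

0.841 m

dₒ: 197 cm = 1970 mm.
Similar triangles through the lens centre give W/dₒ = h/dᵢ; with 1/f = 1/dₒ + 1/dᵢ this gives W = h·(dₒ − f)/f.
W = 13 mm × (1970 − 30) / 30 = 13 × 64.6667 ≈ 840.667 mm = 0.840667 m.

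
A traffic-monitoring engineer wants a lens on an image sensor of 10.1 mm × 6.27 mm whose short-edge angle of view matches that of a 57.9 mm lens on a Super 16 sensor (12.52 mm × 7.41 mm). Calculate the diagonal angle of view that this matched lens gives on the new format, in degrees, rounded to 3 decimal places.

Equal short-edge AOV ⇒ f₂ = f₁ · 6.27/7.41 = 57.9 × 0.84615 ≈ 48.9923 mm.
Sensor diagonal = √(10.1² + 6.27²) = √141.3229 ≈ 11.8879 mm.
Diagonal AOV on the new format = 2·arctan(11.8879 / (2 × 48.9923)) = 2·arctan(0.12132) ≈ 13.8351°.

13.835°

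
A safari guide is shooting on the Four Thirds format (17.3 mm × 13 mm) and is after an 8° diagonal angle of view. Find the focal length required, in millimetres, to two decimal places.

154.73 mm

Sensor diagonal = √(17.3² + 13²) = √468.2900 ≈ 21.6400 mm.
From α = 2·arctan(d/2f) we get f = d / (2·tan(α/2)).
With d = 21.6400 mm and α/2 = 4°, tan(α/2) ≈ 0.06993, so f ≈ 21.6400 / 0.13985 ≈ 154.7333 mm.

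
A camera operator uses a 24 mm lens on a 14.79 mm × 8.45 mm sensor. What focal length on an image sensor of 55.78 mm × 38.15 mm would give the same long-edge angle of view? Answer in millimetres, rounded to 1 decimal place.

90.5 mm

Equal angle of view means equal width/f ratio, so f₂ = f₁ · (width₂/width₁) = 24 × 55.78/14.79.
f₂ = 24 × 3.77147 ≈ 90.515 mm.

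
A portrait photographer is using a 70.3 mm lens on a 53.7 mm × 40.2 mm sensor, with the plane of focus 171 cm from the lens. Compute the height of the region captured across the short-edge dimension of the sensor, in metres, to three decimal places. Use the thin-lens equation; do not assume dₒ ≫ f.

dₒ: 171 cm = 1710 mm.
Similar triangles through the lens centre give W/dₒ = h/dᵢ; with 1/f = 1/dₒ + 1/dᵢ this gives W = h·(dₒ − f)/f.
W = 40.2 mm × (1710 − 70.3) / 70.3 = 40.2 × 23.3243 ≈ 937.638 mm = 0.937638 m.

0.938 m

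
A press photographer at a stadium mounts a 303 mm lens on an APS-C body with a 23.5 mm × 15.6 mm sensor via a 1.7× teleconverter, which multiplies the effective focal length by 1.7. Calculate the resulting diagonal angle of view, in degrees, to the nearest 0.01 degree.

3.14°

Effective focal length f = 303 × 1.7 = 515.1 mm.
Sensor diagonal = √(23.5² + 15.6²) = √795.6100 ≈ 28.2066 mm.
α = 2·arctan(28.207 / (2 × 515.1)) = 2·arctan(0.02738) ≈ 3.1367°.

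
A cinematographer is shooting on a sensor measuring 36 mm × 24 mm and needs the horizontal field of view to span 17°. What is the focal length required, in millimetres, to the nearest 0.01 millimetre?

120.44 mm

From α = 2·arctan(w/2f) we get f = w / (2·tan(α/2)).
With w = 36 mm and α/2 = 8.5°, tan(α/2) ≈ 0.14945, so f ≈ 36 / 0.29890 ≈ 120.4408 mm.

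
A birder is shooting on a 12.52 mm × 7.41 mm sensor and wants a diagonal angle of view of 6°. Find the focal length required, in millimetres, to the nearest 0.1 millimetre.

Sensor diagonal = √(12.52² + 7.41²) = √211.6585 ≈ 14.5485 mm.
From α = 2·arctan(d/2f) we get f = d / (2·tan(α/2)).
With d = 14.5485 mm and α/2 = 3°, tan(α/2) ≈ 0.05241, so f ≈ 14.5485 / 0.10482 ≈ 138.8008 mm.

138.8 mm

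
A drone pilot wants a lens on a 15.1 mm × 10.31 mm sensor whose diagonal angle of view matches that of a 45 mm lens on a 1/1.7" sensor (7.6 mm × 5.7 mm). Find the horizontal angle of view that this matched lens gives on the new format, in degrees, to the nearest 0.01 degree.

9.96°

Sensor diagonal = √(7.6² + 5.7²) = √90.2500 ≈ 9.5000 mm.
Sensor diagonal = √(15.1² + 10.31²) = √334.3061 ≈ 18.2840 mm.
Equal diagonal AOV ⇒ f₂ = f₁ · 18.2840/9.5000 = 45 × 1.92464 ≈ 86.6086 mm.
Horizontal AOV on the new format = 2·arctan(15.1 / (2 × 86.6086)) = 2·arctan(0.08717) ≈ 9.9642°.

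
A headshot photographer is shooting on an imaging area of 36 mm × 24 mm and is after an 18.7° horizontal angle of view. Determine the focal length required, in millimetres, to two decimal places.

From α = 2·arctan(w/2f) we get f = w / (2·tan(α/2)).
With w = 36 mm and α/2 = 9.35°, tan(α/2) ≈ 0.16465, so f ≈ 36 / 0.32930 ≈ 109.3212 mm.

109.32 mm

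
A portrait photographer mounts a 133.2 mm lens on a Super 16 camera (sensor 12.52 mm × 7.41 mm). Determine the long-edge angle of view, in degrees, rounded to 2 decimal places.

Angle of view α = 2·arctan(w/2f) with w = 12.52 mm and f = 133.2 mm.
w/2f = 0.04700; arctan(0.04700) ≈ 2.6907°, so α ≈ 5.3815°.

5.38°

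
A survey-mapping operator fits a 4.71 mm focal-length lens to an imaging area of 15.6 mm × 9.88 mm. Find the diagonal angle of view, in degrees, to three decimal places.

125.944°

Sensor diagonal = √(15.6² + 9.88²) = √340.9744 ≈ 18.4655 mm.
Angle of view α = 2·arctan(d/2f) with d = 18.4655 mm and f = 4.71 mm.
d/2f = 1.96024; arctan(1.96024) ≈ 62.9720°, so α ≈ 125.9440°.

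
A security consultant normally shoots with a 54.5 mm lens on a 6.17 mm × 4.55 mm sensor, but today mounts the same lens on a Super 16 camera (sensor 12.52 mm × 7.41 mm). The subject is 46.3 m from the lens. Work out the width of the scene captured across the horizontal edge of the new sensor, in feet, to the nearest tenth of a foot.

The focal length stays 54.5 mm; the relevant sensor dimension is now w = 12.52 mm. Object distance dₒ = 46.3 m = 46300 mm.
Thin-lens field width W = w·(dₒ − f)/f = 12.52 × (46300 − 54.5)/54.5 ≈ 10623.737 mm = 10623.737/304.8 ft = 34.8548 ft.

34.9 ft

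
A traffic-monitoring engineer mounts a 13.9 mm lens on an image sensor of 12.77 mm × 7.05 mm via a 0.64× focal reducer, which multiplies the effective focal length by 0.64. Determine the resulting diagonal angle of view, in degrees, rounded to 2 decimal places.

Effective focal length f = 13.9 × 0.64 = 8.896 mm.
Sensor diagonal = √(12.77² + 7.05²) = √212.7754 ≈ 14.5868 mm.
α = 2·arctan(14.587 / (2 × 8.896)) = 2·arctan(0.81985) ≈ 78.6934°.

78.69°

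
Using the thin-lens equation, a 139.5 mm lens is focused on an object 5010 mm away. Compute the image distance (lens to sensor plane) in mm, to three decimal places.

143.496 mm

1/dᵢ = 1/f − 1/dₒ = 1/139.5 − 1/5010 = 0.0069689 mm⁻¹.
dᵢ = 1/0.0069689 ≈ 143.4955 mm.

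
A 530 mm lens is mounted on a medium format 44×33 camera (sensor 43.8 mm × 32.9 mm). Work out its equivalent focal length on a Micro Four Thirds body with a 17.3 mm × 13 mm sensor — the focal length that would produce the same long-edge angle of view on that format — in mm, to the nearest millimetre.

209 mm

Equal angle of view means equal width/f ratio, so f₂ = f₁ · (width₂/width₁) = 530 × 17.3/43.8.
f₂ = 530 × 0.39498 ≈ 209.338 mm.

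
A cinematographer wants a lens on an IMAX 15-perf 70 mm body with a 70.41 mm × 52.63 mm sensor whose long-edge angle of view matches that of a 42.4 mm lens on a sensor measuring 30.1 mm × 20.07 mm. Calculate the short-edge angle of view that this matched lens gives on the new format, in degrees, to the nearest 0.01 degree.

29.72°

Equal long-edge AOV ⇒ f₂ = f₁ · 70.41/30.1 = 42.4 × 2.33920 ≈ 99.1822 mm.
Short-edge AOV on the new format = 2·arctan(52.63 / (2 × 99.1822)) = 2·arctan(0.26532) ≈ 29.7187°.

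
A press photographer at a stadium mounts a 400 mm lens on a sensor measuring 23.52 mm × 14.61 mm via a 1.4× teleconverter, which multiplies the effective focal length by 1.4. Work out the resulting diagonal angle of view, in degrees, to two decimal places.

Effective focal length f = 400 × 1.4 = 560 mm.
Sensor diagonal = √(23.52² + 14.61²) = √766.6425 ≈ 27.6883 mm.
α = 2·arctan(27.688 / (2 × 560)) = 2·arctan(0.02472) ≈ 2.8323°.

2.83°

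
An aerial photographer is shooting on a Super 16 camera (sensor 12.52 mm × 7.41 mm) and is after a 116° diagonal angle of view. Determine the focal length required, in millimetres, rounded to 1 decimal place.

4.5 mm

Sensor diagonal = √(12.52² + 7.41²) = √211.6585 ≈ 14.5485 mm.
From α = 2·arctan(d/2f) we get f = d / (2·tan(α/2)).
With d = 14.5485 mm and α/2 = 58°, tan(α/2) ≈ 1.60033, so f ≈ 14.5485 / 3.20067 ≈ 4.5455 mm.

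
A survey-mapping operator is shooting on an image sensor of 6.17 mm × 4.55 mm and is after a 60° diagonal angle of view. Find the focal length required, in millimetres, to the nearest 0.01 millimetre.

6.64 mm

Sensor diagonal = √(6.17² + 4.55²) = √58.7714 ≈ 7.6663 mm.
From α = 2·arctan(d/2f) we get f = d / (2·tan(α/2)).
With d = 7.6663 mm and α/2 = 30°, tan(α/2) ≈ 0.57735, so f ≈ 7.6663 / 1.15470 ≈ 6.6392 mm.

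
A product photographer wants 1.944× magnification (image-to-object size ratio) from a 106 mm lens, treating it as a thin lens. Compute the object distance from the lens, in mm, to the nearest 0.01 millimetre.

With m = dᵢ/dₒ and 1/f = 1/dₒ + 1/dᵢ, substituting dᵢ = m·dₒ gives 1/f = (1 + 1/m)/dₒ, hence dₒ = f·(1 + 1/m).
dₒ = 106 × (1 + 1/1.944) = 106 × 1.51440 ≈ 160.527 mm.

160.53 mm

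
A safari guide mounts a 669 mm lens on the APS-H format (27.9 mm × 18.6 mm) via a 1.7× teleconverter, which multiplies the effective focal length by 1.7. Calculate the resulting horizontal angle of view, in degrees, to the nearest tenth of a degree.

1.4°

Effective focal length f = 669 × 1.7 = 1137.3 mm.
α = 2·arctan(27.9 / (2 × 1137.3)) = 2·arctan(0.01227) ≈ 1.4055°.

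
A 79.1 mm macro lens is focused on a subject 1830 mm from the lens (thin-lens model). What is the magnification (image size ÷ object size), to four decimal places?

Thin lens: 1/f = 1/dₒ + 1/dᵢ → 1/dᵢ = 1/79.1 − 1/1830 = 0.0120958 mm⁻¹, so dᵢ ≈ 82.6735 mm.
Magnification m = dᵢ/dₒ = 82.6735/1830 ≈ 0.04518.

0.0452×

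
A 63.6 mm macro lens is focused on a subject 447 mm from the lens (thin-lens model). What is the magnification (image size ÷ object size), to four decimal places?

Thin lens: 1/f = 1/dₒ + 1/dᵢ → 1/dᵢ = 1/63.6 − 1/447 = 0.0134861 mm⁻¹, so dᵢ ≈ 74.1502 mm.
Magnification m = dᵢ/dₒ = 74.1502/447 ≈ 0.16588.

0.1659×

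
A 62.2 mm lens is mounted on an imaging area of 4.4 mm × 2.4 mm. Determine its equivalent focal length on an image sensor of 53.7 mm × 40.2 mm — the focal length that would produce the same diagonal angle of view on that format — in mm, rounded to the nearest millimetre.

832 mm

Sensor diagonal = √(4.4² + 2.4²) = √25.1200 ≈ 5.0120 mm.
Sensor diagonal = √(53.7² + 40.2²) = √4499.7300 ≈ 67.0800 mm.
Equal angle of view means equal diagonal/f ratio, so f₂ = f₁ · (diagonal₂/diagonal₁) = 62.2 × 67.0800/5.0120.
f₂ = 62.2 × 13.38392 ≈ 832.480 mm.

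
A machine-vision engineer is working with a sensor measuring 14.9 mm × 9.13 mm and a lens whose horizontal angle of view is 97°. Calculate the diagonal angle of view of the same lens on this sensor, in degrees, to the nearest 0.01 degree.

105.94°

From the horizontal AOV: f = 14.9 / (2·tan(48.5°)) = 14.9 / 2.26059 ≈ 6.5912 mm.
Sensor diagonal = √(14.9² + 9.13²) = √305.3669 ≈ 17.4748 mm.
Diagonal AOV = 2·arctan(17.4748 / (2 × 6.5912)) = 2·arctan(1.32561) ≈ 105.9405°.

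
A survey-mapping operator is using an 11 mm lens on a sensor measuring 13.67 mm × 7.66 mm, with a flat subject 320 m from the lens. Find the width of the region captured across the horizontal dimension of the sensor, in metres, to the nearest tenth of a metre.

397.7 m

dₒ: 320 m = 320000 mm.
Similar triangles through the lens centre give W/dₒ = w/dᵢ; with 1/f = 1/dₒ + 1/dᵢ this gives W = w·(dₒ − f)/f.
W = 13.67 mm × (320000 − 11) / 11 = 13.67 × 29089.9091 ≈ 397659.057 mm = 397.659 m.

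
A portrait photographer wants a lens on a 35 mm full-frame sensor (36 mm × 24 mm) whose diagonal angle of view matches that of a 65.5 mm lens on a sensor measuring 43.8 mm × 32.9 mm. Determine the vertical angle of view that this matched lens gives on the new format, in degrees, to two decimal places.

26.12°

Sensor diagonal = √(43.8² + 32.9²) = √3000.8500 ≈ 54.7800 mm.
Sensor diagonal = √(36² + 24²) = √1872.0000 ≈ 43.2666 mm.
Equal diagonal AOV ⇒ f₂ = f₁ · 43.2666/54.7800 = 65.5 × 0.78982 ≈ 51.7335 mm.
Vertical AOV on the new format = 2·arctan(24 / (2 × 51.7335)) = 2·arctan(0.23196) ≈ 26.1185°.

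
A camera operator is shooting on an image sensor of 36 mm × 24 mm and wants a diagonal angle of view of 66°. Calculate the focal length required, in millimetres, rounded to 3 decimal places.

Sensor diagonal = √(36² + 24²) = √1872.0000 ≈ 43.2666 mm.
From α = 2·arctan(d/2f) we get f = d / (2·tan(α/2)).
With d = 43.2666 mm and α/2 = 33°, tan(α/2) ≈ 0.64941, so f ≈ 43.2666 / 1.29882 ≈ 33.3124 mm.

33.312 mm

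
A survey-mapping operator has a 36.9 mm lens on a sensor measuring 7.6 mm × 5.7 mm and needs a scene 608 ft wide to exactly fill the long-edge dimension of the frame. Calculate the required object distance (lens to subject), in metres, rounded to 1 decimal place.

W: 608 ft × 304.8 mm/ft = 185318.39 mm.
Magnification m = w/W = dᵢ/dₒ; combined with 1/f = 1/dₒ + 1/dᵢ this gives dₒ = f·(1 + W/w).
dₒ = 36.9 mm × (1 + 185318/7.6) = 36.9 × 24384.9992 ≈ 899806.471 mm = 899.806 m.

899.8 m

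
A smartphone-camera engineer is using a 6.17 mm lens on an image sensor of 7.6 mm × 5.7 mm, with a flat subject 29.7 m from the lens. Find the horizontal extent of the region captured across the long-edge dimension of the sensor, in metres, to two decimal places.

36.58 m

dₒ: 29.7 m = 29700 mm.
Similar triangles through the lens centre give W/dₒ = w/dᵢ; with 1/f = 1/dₒ + 1/dᵢ this gives W = w·(dₒ − f)/f.
W = 7.6 mm × (29700 − 6.17) / 6.17 = 7.6 × 4812.6143 ≈ 36575.868 mm = 36.5759 m.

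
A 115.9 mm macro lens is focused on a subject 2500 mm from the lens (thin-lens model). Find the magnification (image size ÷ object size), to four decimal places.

Thin lens: 1/f = 1/dₒ + 1/dᵢ → 1/dᵢ = 1/115.9 − 1/2500 = 0.0082281 mm⁻¹, so dᵢ ≈ 121.5343 mm.
Magnification m = dᵢ/dₒ = 121.5343/2500 ≈ 0.04861.

0.0486×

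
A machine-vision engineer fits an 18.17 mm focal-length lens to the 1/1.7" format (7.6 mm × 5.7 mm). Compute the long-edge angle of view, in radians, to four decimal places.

0.4123 rad

Angle of view α = 2·arctan(w/2f) with w = 7.6 mm and f = 18.17 mm.
w/2f = 0.20914; arctan(0.20914) ≈ 0.2062 rad, so α ≈ 0.4123 rad.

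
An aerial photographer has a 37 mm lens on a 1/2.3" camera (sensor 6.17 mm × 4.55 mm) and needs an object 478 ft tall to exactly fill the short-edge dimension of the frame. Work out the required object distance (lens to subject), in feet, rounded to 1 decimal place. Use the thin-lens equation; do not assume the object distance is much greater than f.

W: 478 ft × 304.8 mm/ft = 145694.40 mm.
Magnification m = h/W = dᵢ/dₒ; combined with 1/f = 1/dₒ + 1/dᵢ this gives dₒ = f·(1 + W/h).
dₒ = 37 mm × (1 + 145694/4.55) = 37 × 32021.7462 ≈ 1184804.610 mm = 1184804.610/304.8 ft = 3887.15 ft.

3887.2 ft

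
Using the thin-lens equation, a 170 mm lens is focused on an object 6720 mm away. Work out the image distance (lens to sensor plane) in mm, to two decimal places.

174.41 mm

1/dᵢ = 1/f − 1/dₒ = 1/170 − 1/6720 = 0.0057335 mm⁻¹.
dᵢ = 1/0.0057335 ≈ 174.4122 mm.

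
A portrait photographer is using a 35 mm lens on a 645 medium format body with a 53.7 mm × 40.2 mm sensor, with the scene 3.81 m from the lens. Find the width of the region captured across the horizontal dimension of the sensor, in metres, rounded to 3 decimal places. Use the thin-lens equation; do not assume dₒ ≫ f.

dₒ: 3.81 m = 3810 mm.
Similar triangles through the lens centre give W/dₒ = w/dᵢ; with 1/f = 1/dₒ + 1/dᵢ this gives W = w·(dₒ − f)/f.
W = 53.7 mm × (3810 − 35) / 35 = 53.7 × 107.8571 ≈ 5791.929 mm = 5.79193 m.

5.792 m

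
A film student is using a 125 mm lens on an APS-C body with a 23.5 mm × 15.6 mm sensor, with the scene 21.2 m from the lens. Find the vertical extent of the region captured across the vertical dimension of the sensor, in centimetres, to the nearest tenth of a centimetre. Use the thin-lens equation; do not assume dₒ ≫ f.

263.0 cm

dₒ: 21.2 m = 21200 mm.
Similar triangles through the lens centre give W/dₒ = h/dᵢ; with 1/f = 1/dₒ + 1/dᵢ this gives W = h·(dₒ − f)/f.
W = 15.6 mm × (21200 − 125) / 125 = 15.6 × 168.6000 ≈ 2630.160 mm = 263.016 cm.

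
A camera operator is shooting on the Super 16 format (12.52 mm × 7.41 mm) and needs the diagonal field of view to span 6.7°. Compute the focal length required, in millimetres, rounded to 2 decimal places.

Sensor diagonal = √(12.52² + 7.41²) = √211.6585 ≈ 14.5485 mm.
From α = 2·arctan(d/2f) we get f = d / (2·tan(α/2)).
With d = 14.5485 mm and α/2 = 3.35°, tan(α/2) ≈ 0.05854, so f ≈ 14.5485 / 0.11707 ≈ 124.2712 mm.

124.27 mm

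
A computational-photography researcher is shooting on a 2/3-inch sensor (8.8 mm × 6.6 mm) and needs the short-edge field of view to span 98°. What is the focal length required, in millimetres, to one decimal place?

2.9 mm

From α = 2·arctan(h/2f) we get f = h / (2·tan(α/2)).
With h = 6.6 mm and α/2 = 49°, tan(α/2) ≈ 1.15037, so f ≈ 6.6 / 2.30074 ≈ 2.8686 mm.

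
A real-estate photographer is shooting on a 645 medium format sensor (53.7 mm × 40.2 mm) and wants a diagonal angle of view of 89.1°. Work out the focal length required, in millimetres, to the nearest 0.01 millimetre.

Sensor diagonal = √(53.7² + 40.2²) = √4499.7300 ≈ 67.0800 mm.
From α = 2·arctan(d/2f) we get f = d / (2·tan(α/2)).
With d = 67.0800 mm and α/2 = 44.55°, tan(α/2) ≈ 0.98441, so f ≈ 67.0800 / 1.96883 ≈ 34.0710 mm.

34.07 mm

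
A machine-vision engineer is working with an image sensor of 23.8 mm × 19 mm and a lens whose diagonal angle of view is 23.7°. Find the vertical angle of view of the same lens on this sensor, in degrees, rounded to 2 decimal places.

Sensor diagonal = √(23.8² + 19²) = √927.4400 ≈ 30.4539 mm.
From the diagonal AOV: f = 30.4539 / (2·tan(11.85°)) = 30.4539 / 0.41964 ≈ 72.5709 mm.
Vertical AOV = 2·arctan(19 / (2 × 72.5709)) = 2·arctan(0.13091) ≈ 14.9160°.

14.92°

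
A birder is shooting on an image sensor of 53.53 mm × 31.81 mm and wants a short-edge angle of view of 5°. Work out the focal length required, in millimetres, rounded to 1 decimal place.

364.3 mm

From α = 2·arctan(h/2f) we get f = h / (2·tan(α/2)).
With h = 31.81 mm and α/2 = 2.5°, tan(α/2) ≈ 0.04366, so f ≈ 31.81 / 0.08732 ≈ 364.2844 mm.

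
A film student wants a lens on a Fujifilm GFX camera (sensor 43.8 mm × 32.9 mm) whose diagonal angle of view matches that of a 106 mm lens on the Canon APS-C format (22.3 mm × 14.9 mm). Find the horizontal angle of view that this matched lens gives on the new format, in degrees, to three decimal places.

11.552°

Sensor diagonal = √(22.3² + 14.9²) = √719.3000 ≈ 26.8198 mm.
Sensor diagonal = √(43.8² + 32.9²) = √3000.8500 ≈ 54.7800 mm.
Equal diagonal AOV ⇒ f₂ = f₁ · 54.7800/26.8198 = 106 × 2.04252 ≈ 216.5075 mm.
Horizontal AOV on the new format = 2·arctan(43.8 / (2 × 216.5075)) = 2·arctan(0.10115) ≈ 11.5518°.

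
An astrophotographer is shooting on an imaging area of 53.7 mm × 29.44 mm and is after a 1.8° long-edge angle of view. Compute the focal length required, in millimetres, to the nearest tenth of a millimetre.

From α = 2·arctan(w/2f) we get f = w / (2·tan(α/2)).
With w = 53.7 mm and α/2 = 0.9°, tan(α/2) ≈ 0.01571, so f ≈ 53.7 / 0.03142 ≈ 1709.1835 mm.

1709.2 mm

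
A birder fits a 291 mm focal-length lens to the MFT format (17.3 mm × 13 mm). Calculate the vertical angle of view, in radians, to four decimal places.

Angle of view α = 2·arctan(h/2f) with h = 13 mm and f = 291 mm.
h/2f = 0.02234; arctan(0.02234) ≈ 0.0223 rad, so α ≈ 0.0447 rad.

0.0447 rad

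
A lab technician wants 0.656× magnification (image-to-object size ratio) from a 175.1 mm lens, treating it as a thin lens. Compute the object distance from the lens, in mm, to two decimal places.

With m = dᵢ/dₒ and 1/f = 1/dₒ + 1/dᵢ, substituting dᵢ = m·dₒ gives 1/f = (1 + 1/m)/dₒ, hence dₒ = f·(1 + 1/m).
dₒ = 175.1 × (1 + 1/0.656) = 175.1 × 2.52439 ≈ 442.021 mm.

442.02 mm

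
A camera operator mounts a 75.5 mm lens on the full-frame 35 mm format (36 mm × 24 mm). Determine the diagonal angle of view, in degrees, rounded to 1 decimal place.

Sensor diagonal = √(36² + 24²) = √1872.0000 ≈ 43.2666 mm.
Angle of view α = 2·arctan(d/2f) with d = 43.2666 mm and f = 75.5 mm.
d/2f = 0.28653; arctan(0.28653) ≈ 15.9888°, so α ≈ 31.9776°.

32.0°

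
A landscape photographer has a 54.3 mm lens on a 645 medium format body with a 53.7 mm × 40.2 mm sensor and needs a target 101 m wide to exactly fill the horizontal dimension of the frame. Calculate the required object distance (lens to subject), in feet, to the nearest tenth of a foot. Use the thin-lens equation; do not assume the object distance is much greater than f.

W: 101 m = 101000 mm.
Magnification m = w/W = dᵢ/dₒ; combined with 1/f = 1/dₒ + 1/dᵢ this gives dₒ = f·(1 + W/w).
dₒ = 54.3 mm × (1 + 101000/53.7) = 54.3 × 1881.8194 ≈ 102182.792 mm = 102182.792/304.8 ft = 335.245 ft.

335.2 ft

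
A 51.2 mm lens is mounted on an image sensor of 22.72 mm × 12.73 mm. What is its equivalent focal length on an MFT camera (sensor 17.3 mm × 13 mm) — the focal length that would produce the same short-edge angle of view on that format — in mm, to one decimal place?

Equal angle of view means equal height/f ratio, so f₂ = f₁ · (height₂/height₁) = 51.2 × 13/12.73.
f₂ = 51.2 × 1.02121 ≈ 52.286 mm.

52.3 mm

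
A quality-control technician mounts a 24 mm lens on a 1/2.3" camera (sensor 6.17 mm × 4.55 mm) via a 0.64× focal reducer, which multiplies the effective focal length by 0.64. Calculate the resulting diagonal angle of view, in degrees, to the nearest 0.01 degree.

Effective focal length f = 24 × 0.64 = 15.36 mm.
Sensor diagonal = √(6.17² + 4.55²) = √58.7714 ≈ 7.6663 mm.
α = 2·arctan(7.666 / (2 × 15.36)) = 2·arctan(0.24955) ≈ 28.0242°.

28.02°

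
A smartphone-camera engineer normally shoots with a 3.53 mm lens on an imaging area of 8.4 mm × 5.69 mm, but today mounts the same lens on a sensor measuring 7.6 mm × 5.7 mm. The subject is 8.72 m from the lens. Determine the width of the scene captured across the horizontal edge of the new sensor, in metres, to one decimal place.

18.8 m

The focal length stays 3.53 mm; the relevant sensor dimension is now w = 7.6 mm. Object distance dₒ = 8.72 m = 8720 mm.
Thin-lens field width W = w·(dₒ − f)/f = 7.6 × (8720 − 3.53)/3.53 ≈ 18766.338 mm = 18.7663 m.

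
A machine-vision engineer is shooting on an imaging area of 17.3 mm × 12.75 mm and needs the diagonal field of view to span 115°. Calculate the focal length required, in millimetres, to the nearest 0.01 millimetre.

Sensor diagonal = √(17.3² + 12.75²) = √461.8525 ≈ 21.4908 mm.
From α = 2·arctan(d/2f) we get f = d / (2·tan(α/2)).
With d = 21.4908 mm and α/2 = 57.5°, tan(α/2) ≈ 1.56969, so f ≈ 21.4908 / 3.13937 ≈ 6.8456 mm.

6.85 mm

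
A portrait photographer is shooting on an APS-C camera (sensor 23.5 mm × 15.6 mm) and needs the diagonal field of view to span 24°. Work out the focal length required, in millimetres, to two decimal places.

66.35 mm

Sensor diagonal = √(23.5² + 15.6²) = √795.6100 ≈ 28.2066 mm.
From α = 2·arctan(d/2f) we get f = d / (2·tan(α/2)).
With d = 28.2066 mm and α/2 = 12°, tan(α/2) ≈ 0.21256, so f ≈ 28.2066 / 0.42511 ≈ 66.3507 mm.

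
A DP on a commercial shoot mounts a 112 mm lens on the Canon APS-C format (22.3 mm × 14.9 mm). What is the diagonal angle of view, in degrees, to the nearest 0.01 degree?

13.66°

Sensor diagonal = √(22.3² + 14.9²) = √719.3000 ≈ 26.8198 mm.
Angle of view α = 2·arctan(d/2f) with d = 26.8198 mm and f = 112 mm.
d/2f = 0.11973; arctan(0.11973) ≈ 6.8276°, so α ≈ 13.6552°.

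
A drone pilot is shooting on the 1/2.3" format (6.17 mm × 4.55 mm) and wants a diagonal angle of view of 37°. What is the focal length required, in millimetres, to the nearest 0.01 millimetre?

11.46 mm

Sensor diagonal = √(6.17² + 4.55²) = √58.7714 ≈ 7.6663 mm.
From α = 2·arctan(d/2f) we get f = d / (2·tan(α/2)).
With d = 7.6663 mm and α/2 = 18.5°, tan(α/2) ≈ 0.33460, so f ≈ 7.6663 / 0.66919 ≈ 11.4560 mm.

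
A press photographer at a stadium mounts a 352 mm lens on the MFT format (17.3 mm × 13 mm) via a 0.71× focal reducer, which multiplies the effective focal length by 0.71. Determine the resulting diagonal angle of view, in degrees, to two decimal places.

4.96°

Effective focal length f = 352 × 0.71 = 249.92 mm.
Sensor diagonal = √(17.3² + 13²) = √468.2900 ≈ 21.6400 mm.
α = 2·arctan(21.640 / (2 × 249.92)) = 2·arctan(0.04329) ≈ 4.9580°.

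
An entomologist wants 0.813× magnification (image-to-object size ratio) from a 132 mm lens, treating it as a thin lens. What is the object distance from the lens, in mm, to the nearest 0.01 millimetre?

294.36 mm

With m = dᵢ/dₒ and 1/f = 1/dₒ + 1/dᵢ, substituting dᵢ = m·dₒ gives 1/f = (1 + 1/m)/dₒ, hence dₒ = f·(1 + 1/m).
dₒ = 132 × (1 + 1/0.813) = 132 × 2.23001 ≈ 294.362 mm.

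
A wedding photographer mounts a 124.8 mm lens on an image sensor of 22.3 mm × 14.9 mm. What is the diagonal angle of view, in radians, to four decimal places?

Sensor diagonal = √(22.3² + 14.9²) = √719.3000 ≈ 26.8198 mm.
Angle of view α = 2·arctan(d/2f) with d = 26.8198 mm and f = 124.8 mm.
d/2f = 0.10745; arctan(0.10745) ≈ 0.1070 rad, so α ≈ 0.2141 rad.

0.2141 rad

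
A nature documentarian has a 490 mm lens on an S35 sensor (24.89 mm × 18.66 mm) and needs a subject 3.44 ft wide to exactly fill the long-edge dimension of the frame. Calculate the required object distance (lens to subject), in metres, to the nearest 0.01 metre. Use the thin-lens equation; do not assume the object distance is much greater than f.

W: 3.44 ft × 304.8 mm/ft = 1048.51 mm.
Magnification m = w/W = dᵢ/dₒ; combined with 1/f = 1/dₒ + 1/dᵢ this gives dₒ = f·(1 + W/w).
dₒ = 490 mm × (1 + 1048.51/24.89) = 490 × 43.1258 ≈ 21131.658 mm = 21.1317 m.

21.13 m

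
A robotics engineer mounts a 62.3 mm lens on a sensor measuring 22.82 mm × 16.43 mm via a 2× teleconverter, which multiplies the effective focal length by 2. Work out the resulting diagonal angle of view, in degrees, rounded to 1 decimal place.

12.9°

Effective focal length f = 62.3 × 2 = 124.6 mm.
Sensor diagonal = √(22.82² + 16.43²) = √790.6973 ≈ 28.1193 mm.
α = 2·arctan(28.119 / (2 × 124.6)) = 2·arctan(0.11284) ≈ 12.8759°.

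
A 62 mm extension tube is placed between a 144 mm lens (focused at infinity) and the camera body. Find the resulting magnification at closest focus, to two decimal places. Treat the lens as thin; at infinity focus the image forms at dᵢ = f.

0.43×

The tube moves the image plane from f to f + e, so dᵢ = 144 + 62 = 206 mm. Focus is achieved when 1/f = 1/dₒ + 1/dᵢ, giving dₒ = 1/(1/f − 1/(f+e)).
Magnification m = dᵢ/dₒ = (f+e)·(1/f − 1/(f+e)) = e/f = 62/144 ≈ 0.4306.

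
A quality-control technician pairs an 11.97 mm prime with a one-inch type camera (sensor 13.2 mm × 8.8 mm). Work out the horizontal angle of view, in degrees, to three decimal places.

Angle of view α = 2·arctan(w/2f) with w = 13.2 mm and f = 11.97 mm.
w/2f = 0.55138; arctan(0.55138) ≈ 28.8714°, so α ≈ 57.7428°.

57.743°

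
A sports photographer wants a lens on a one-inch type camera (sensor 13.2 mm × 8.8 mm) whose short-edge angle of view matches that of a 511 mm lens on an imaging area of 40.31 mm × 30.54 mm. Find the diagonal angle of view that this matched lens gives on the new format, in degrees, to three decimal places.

6.167°

Equal short-edge AOV ⇒ f₂ = f₁ · 8.8/30.54 = 511 × 0.28815 ≈ 147.2430 mm.
Sensor diagonal = √(13.2² + 8.8²) = √251.6800 ≈ 15.8644 mm.
Diagonal AOV on the new format = 2·arctan(15.8644 / (2 × 147.2430)) = 2·arctan(0.05387) ≈ 6.1673°.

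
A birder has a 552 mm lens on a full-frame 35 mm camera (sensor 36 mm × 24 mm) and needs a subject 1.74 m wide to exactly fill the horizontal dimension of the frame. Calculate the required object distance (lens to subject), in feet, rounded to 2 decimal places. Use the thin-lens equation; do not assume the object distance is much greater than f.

W: 1.74 m = 1740 mm.
Magnification m = w/W = dᵢ/dₒ; combined with 1/f = 1/dₒ + 1/dᵢ this gives dₒ = f·(1 + W/w).
dₒ = 552 mm × (1 + 1740/36) = 552 × 49.3333 ≈ 27232.000 mm = 27232.000/304.8 ft = 89.3438 ft.

89.34 ft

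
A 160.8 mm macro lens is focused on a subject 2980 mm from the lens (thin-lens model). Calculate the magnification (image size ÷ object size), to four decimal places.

Thin lens: 1/f = 1/dₒ + 1/dᵢ → 1/dᵢ = 1/160.8 − 1/2980 = 0.0058833 mm⁻¹, so dᵢ ≈ 169.9716 mm.
Magnification m = dᵢ/dₒ = 169.9716/2980 ≈ 0.05704.

0.0570×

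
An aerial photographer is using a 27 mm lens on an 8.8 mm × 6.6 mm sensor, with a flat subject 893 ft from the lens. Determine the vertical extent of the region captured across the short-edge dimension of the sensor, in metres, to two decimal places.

66.53 m

dₒ: 893 ft × 304.8 mm/ft = 272186.39 mm.
Similar triangles through the lens centre give W/dₒ = h/dᵢ; with 1/f = 1/dₒ + 1/dᵢ this gives W = h·(dₒ − f)/f.
W = 6.6 mm × (272186 − 27) / 27 = 6.6 × 10079.9775 ≈ 66527.851 mm = 66.5279 m.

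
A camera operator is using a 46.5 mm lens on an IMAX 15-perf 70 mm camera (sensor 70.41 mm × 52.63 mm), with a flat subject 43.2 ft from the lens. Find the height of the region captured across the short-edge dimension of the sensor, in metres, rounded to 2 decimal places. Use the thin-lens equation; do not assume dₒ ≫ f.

dₒ: 43.2 ft × 304.8 mm/ft = 13167.36 mm.
Similar triangles through the lens centre give W/dₒ = h/dᵢ; with 1/f = 1/dₒ + 1/dᵢ this gives W = h·(dₒ − f)/f.
W = 52.63 mm × (13167.4 − 46.5) / 46.5 = 52.63 × 282.1690 ≈ 14850.556 mm = 14.8506 m.

14.85 m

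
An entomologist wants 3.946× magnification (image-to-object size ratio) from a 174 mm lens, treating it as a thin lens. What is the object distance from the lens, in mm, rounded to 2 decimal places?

With m = dᵢ/dₒ and 1/f = 1/dₒ + 1/dᵢ, substituting dᵢ = m·dₒ gives 1/f = (1 + 1/m)/dₒ, hence dₒ = f·(1 + 1/m).
dₒ = 174 × (1 + 1/3.946) = 174 × 1.25342 ≈ 218.095 mm.

218.10 mm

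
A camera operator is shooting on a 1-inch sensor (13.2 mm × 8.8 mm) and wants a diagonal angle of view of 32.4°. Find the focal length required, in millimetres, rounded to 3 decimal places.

27.303 mm

Sensor diagonal = √(13.2² + 8.8²) = √251.6800 ≈ 15.8644 mm.
From α = 2·arctan(d/2f) we get f = d / (2·tan(α/2)).
With d = 15.8644 mm and α/2 = 16.2°, tan(α/2) ≈ 0.29053, so f ≈ 15.8644 / 0.58105 ≈ 27.3029 mm.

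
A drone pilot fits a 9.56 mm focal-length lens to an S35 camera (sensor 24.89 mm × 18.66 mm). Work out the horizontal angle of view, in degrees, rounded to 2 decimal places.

Angle of view α = 2·arctan(w/2f) with w = 24.89 mm and f = 9.56 mm.
w/2f = 1.30178; arctan(1.30178) ≈ 52.4693°, so α ≈ 104.9385°.

104.94°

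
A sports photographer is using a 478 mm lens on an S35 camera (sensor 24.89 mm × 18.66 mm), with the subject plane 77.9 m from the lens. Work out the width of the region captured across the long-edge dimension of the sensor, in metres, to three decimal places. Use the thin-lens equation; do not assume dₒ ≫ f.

dₒ: 77.9 m = 77900 mm.
Similar triangles through the lens centre give W/dₒ = w/dᵢ; with 1/f = 1/dₒ + 1/dᵢ this gives W = w·(dₒ − f)/f.
W = 24.89 mm × (77900 − 478) / 478 = 24.89 × 161.9707 ≈ 4031.451 mm = 4.03145 m.

4.031 m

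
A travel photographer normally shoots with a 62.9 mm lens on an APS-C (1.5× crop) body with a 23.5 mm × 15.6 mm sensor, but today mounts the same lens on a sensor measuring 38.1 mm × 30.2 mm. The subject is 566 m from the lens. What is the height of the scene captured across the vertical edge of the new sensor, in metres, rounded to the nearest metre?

272 m

The focal length stays 62.9 mm; the relevant sensor dimension is now h = 30.2 mm. Object distance dₒ = 566 m = 566000 mm.
Thin-lens field height W = h·(dₒ − f)/f = 30.2 × (566000 − 62.9)/62.9 ≈ 271721.787 mm = 271.722 m.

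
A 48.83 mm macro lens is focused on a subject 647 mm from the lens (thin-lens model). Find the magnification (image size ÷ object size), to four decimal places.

0.0816×

Thin lens: 1/f = 1/dₒ + 1/dᵢ → 1/dᵢ = 1/48.83 − 1/647 = 0.0189336 mm⁻¹, so dᵢ ≈ 52.8161 mm.
Magnification m = dᵢ/dₒ = 52.8161/647 ≈ 0.08163.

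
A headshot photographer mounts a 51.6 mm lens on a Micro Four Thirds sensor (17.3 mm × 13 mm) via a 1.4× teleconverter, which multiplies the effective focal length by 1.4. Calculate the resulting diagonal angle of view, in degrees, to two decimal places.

Effective focal length f = 51.6 × 1.4 = 72.24 mm.
Sensor diagonal = √(17.3² + 13²) = √468.2900 ≈ 21.6400 mm.
α = 2·arctan(21.640 / (2 × 72.24)) = 2·arctan(0.14978) ≈ 17.0367°.

17.04°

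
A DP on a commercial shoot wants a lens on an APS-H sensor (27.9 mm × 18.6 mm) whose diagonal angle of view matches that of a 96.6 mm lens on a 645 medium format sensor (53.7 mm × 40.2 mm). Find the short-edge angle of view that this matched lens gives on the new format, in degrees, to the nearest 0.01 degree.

Sensor diagonal = √(53.7² + 40.2²) = √4499.7300 ≈ 67.0800 mm.
Sensor diagonal = √(27.9² + 18.6²) = √1124.3700 ≈ 33.5316 mm.
Equal diagonal AOV ⇒ f₂ = f₁ · 33.5316/67.0800 = 96.6 × 0.49987 ≈ 48.2879 mm.
Short-edge AOV on the new format = 2·arctan(18.6 / (2 × 48.2879)) = 2·arctan(0.19259) ≈ 21.8028°.

21.80°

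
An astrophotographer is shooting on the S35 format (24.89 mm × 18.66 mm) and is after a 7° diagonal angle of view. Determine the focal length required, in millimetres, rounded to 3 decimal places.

254.306 mm

Sensor diagonal = √(24.89² + 18.66²) = √967.7077 ≈ 31.1080 mm.
From α = 2·arctan(d/2f) we get f = d / (2·tan(α/2)).
With d = 31.1080 mm and α/2 = 3.5°, tan(α/2) ≈ 0.06116, so f ≈ 31.1080 / 0.12233 ≈ 254.3057 mm.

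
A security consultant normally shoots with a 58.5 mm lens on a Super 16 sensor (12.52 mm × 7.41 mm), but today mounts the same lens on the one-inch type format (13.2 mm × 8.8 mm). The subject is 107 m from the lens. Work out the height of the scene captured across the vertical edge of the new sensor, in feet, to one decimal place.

52.8 ft

The focal length stays 58.5 mm; the relevant sensor dimension is now h = 8.8 mm. Object distance dₒ = 107 m = 107000 mm.
Thin-lens field height W = h·(dₒ − f)/f = 8.8 × (107000 − 58.5)/58.5 ≈ 16086.926 mm = 16086.926/304.8 ft = 52.7786 ft.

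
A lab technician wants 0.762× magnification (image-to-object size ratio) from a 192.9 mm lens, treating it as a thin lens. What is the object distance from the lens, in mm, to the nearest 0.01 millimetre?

446.05 mm

With m = dᵢ/dₒ and 1/f = 1/dₒ + 1/dᵢ, substituting dᵢ = m·dₒ gives 1/f = (1 + 1/m)/dₒ, hence dₒ = f·(1 + 1/m).
dₒ = 192.9 × (1 + 1/0.762) = 192.9 × 2.31234 ≈ 446.050 mm.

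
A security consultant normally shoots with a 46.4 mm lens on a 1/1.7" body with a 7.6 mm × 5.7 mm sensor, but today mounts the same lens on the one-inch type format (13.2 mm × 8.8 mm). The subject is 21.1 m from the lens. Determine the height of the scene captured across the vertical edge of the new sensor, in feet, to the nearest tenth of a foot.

13.1 ft

The focal length stays 46.4 mm; the relevant sensor dimension is now h = 8.8 mm. Object distance dₒ = 21.1 m = 21100 mm.
Thin-lens field height W = h·(dₒ − f)/f = 8.8 × (21100 − 46.4)/46.4 ≈ 3992.924 mm = 3992.924/304.8 ft = 13.1001 ft.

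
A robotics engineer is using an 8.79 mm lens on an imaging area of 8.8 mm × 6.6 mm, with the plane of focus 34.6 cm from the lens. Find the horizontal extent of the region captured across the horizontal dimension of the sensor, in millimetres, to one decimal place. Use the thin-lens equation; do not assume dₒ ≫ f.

337.6 mm

dₒ: 34.6 cm = 346 mm.
Similar triangles through the lens centre give W/dₒ = w/dᵢ; with 1/f = 1/dₒ + 1/dᵢ this gives W = w·(dₒ − f)/f.
W = 8.8 mm × (346 − 8.79) / 8.79 = 8.8 × 38.3629 ≈ 337.594 mm.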